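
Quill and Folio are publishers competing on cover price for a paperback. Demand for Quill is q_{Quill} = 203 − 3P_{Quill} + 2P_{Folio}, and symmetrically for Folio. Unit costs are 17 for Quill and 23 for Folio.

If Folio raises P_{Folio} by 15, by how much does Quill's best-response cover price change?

5

Quill's profit: π = (P_{Quill} − 17)(203 − 3P_{Quill} + 2P_{Folio}).
∂π/∂P_{Quill} = 254 − 6P_{Quill} + 2P_{Folio} = 0 ⇒ P_{Quill} = 127/3 + (1/3)P_{Folio}.
The reaction-function slope is 1/3, so a 15-unit rise in P_{Folio} moves P_{Quill} by 1/3 × 15 = 5. Quill's best response rises — the actions are strategic complements.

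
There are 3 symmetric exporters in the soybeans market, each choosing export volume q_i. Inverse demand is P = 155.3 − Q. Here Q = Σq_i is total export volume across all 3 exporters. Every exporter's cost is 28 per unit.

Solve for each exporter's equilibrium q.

31.825

A representative exporter's profit is π_i = q_i(155.3 − Q) − 28q_i, with Q = q_i + Σ_{j≠i} q_j.
First-order condition: 127.3 − 2q_i − Σ_{j≠i} q_j = 0.
Imposing symmetry (q_j = q for all j) turns Σ_{j≠i} q_j into 2q, so 127.3 = 4q and q = 31.825.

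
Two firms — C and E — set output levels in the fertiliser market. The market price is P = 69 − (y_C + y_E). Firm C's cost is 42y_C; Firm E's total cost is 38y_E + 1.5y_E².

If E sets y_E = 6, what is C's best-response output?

Firm C's profit: π = y_C(69 − (y_C + y_E)) − 42y_C.
∂π/∂y_C = 27 − 2y_C − y_E = 0, so y_C = 13.5 − 0.5y_E.
At y_E = 6: y_C = 13.5 − 0.5·6 = 10.5.

10.5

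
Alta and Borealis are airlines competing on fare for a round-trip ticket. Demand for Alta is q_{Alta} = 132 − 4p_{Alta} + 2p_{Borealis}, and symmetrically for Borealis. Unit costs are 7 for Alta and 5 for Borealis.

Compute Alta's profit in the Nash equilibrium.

1505.44

Alta's profit: π = (p_{Alta} − 7)(132 − 4p_{Alta} + 2p_{Borealis}).
∂π/∂p_{Alta} = 160 − 8p_{Alta} + 2p_{Borealis} = 0 ⇒ p_{Alta} = 20 + 0.25p_{Borealis}.
Similarly p_{Borealis} = 19 + 0.25p_{Alta}.
Plugging p_{Borealis} into Alta's best response: p_{Alta} = 20 + 0.25(19 + 0.25p_{Alta}) ⇒ 0.9375p_{Alta} = 24.75, so p_{Alta} = 26.4.
Then p_{Borealis} = 19 + 0.25·26.4 = 25.6.
q_{Alta} = 132 − 4·26.4 + 2·25.6 = 77.6.
Profit = (26.4 − 7)·77.6 = 1505.44.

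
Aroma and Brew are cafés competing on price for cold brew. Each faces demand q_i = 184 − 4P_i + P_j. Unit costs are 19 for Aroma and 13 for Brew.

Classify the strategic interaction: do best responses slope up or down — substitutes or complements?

Aroma's profit: π = (P_{Aroma} − 19)(184 − 4P_{Aroma} + P_{Brew}).
∂π/∂P_{Aroma} = 260 − 8P_{Aroma} + P_{Brew} = 0 ⇒ P_{Aroma} = 32.5 + 0.125P_{Brew}.
The best-response slope dP_{Aroma}/dP_{Brew} = 0.125 > 0: the reaction function is upward-sloping, so the choices are strategic complements.

strategic complements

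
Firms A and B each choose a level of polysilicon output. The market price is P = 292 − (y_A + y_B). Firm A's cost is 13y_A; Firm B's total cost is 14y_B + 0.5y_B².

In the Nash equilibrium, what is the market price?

Firm A's profit: π = y_A(292 − (y_A + y_B)) − 13y_A.
∂π/∂y_A = 279 − 2y_A − y_B = 0, so y_A = 139.5 − 0.5y_B.
For B: ∂π/∂y_B = 278 − 3y_B − y_A = 0 ⇒ y_B = 278/3 − (1/3)y_A.
Substituting the second reaction function into the first: y_A = 139.5 − 0.5(278/3 − (1/3)y_A), which gives (5/6)y_A = 559/6 ⇒ y_A = 111.8.
Then y_B = 278/3 − (1/3)·111.8 = 55.4.
Equilibrium price: P = 292 − 167.2 = 124.8.

124.8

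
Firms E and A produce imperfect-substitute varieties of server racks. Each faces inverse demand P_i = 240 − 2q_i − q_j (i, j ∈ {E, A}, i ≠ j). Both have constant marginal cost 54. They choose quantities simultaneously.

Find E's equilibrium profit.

2767.68

Firm E's profit: π = q_E(240 − 2q_E − q_A) − 54q_E.
∂π/∂q_E = 186 − 4q_E − q_A = 0 ⇒ q_E = 46.5 − 0.25q_A.
Setting q_E = q_A in the reaction function: q_E = 46.5 − 0.25q_E, so q_E = 46.5 / 1.25 = 37.2.
P_E = 240 − 2·37.2 − 37.2 = 128.4.
Profit = (128.4 − 54)·37.2 = 2767.68.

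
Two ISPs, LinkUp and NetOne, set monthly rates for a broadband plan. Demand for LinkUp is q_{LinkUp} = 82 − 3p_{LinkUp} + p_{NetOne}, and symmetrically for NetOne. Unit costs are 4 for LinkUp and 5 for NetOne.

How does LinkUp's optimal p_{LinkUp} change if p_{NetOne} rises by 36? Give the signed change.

6

LinkUp's profit: π = (p_{LinkUp} − 4)(82 − 3p_{LinkUp} + p_{NetOne}).
∂π/∂p_{LinkUp} = 94 − 6p_{LinkUp} + p_{NetOne} = 0 ⇒ p_{LinkUp} = 47/3 + (1/6)p_{NetOne}.
The reaction-function slope is 1/6, so a 36-unit rise in p_{NetOne} moves p_{LinkUp} by 1/6 × 36 = 6. LinkUp's best response rises — the actions are strategic complements.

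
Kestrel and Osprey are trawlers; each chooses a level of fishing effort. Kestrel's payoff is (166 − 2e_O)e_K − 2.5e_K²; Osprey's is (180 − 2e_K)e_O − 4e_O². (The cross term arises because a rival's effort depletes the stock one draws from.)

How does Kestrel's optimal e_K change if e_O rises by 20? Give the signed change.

Expanding Kestrel's payoff: 166e_K − 2e_Oe_K − 2.5e_K².
∂π/∂e_K = 166 − 2e_O − 5e_K = 0, so e_K = 33.2 − 0.4e_O.
The reaction-function slope is −0.4, so a 20-unit rise in e_O moves e_K by −0.4 × 20 = −8. Kestrel's best response falls — the actions are strategic substitutes.

-8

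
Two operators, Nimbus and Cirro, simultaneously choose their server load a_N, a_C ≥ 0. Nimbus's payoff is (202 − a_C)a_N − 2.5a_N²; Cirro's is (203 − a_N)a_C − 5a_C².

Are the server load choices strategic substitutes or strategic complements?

Expanding Nimbus's payoff: 202a_N − a_Ca_N − 2.5a_N².
∂π/∂a_N = 202 − a_C − 5a_N = 0, so a_N = 40.4 − 0.2a_C.
The best-response slope da_N/da_C = −0.2 < 0: the reaction function is downward-sloping, so the choices are strategic substitutes.

strategic substitutes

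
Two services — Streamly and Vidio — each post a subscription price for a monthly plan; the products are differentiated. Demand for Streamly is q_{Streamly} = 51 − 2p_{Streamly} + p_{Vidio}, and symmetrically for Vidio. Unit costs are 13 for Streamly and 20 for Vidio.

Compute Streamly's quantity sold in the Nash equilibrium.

27.2

Streamly's profit: π = (p_{Streamly} − 13)(51 − 2p_{Streamly} + p_{Vidio}).
∂π/∂p_{Streamly} = 77 − 4p_{Streamly} + p_{Vidio} = 0 ⇒ p_{Streamly} = 19.25 + 0.25p_{Vidio}.
Similarly p_{Vidio} = 22.75 + 0.25p_{Streamly}.
Substituting the second reaction function into the first: p_{Streamly} = 19.25 + 0.25(22.75 + 0.25p_{Streamly}), which gives 0.9375p_{Streamly} = 24.9375 ⇒ p_{Streamly} = 26.6.
Then p_{Vidio} = 22.75 + 0.25·26.6 = 29.4.
q_{Streamly} = 51 − 2·26.6 + 29.4 = 27.2.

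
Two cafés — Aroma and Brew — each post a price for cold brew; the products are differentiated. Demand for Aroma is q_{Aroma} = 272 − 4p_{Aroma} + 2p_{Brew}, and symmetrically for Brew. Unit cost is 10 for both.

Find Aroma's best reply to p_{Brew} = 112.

Aroma's profit: π = (p_{Aroma} − 10)(272 − 4p_{Aroma} + 2p_{Brew}).
∂π/∂p_{Aroma} = 312 − 8p_{Aroma} + 2p_{Brew} = 0 ⇒ p_{Aroma} = 39 + 0.25p_{Brew}.
At p_{Brew} = 112: p_{Aroma} = 39 + 0.25·112 = 67.

67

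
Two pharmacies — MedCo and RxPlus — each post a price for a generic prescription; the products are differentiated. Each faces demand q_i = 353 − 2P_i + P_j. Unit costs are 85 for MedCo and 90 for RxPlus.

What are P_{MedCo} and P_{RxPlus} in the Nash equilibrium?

MedCo's profit: π = (P_{MedCo} − 85)(353 − 2P_{MedCo} + P_{RxPlus}).
∂π/∂P_{MedCo} = 523 − 4P_{MedCo} + P_{RxPlus} = 0 ⇒ P_{MedCo} = 130.75 + 0.25P_{RxPlus}.
Similarly P_{RxPlus} = 133.25 + 0.25P_{MedCo}.
Substituting the second reaction function into the first: P_{MedCo} = 130.75 + 0.25(133.25 + 0.25P_{MedCo}), which gives 0.9375P_{MedCo} = 164.0625 ⇒ P_{MedCo} = 175.
Then P_{RxPlus} = 133.25 + 0.25·175 = 177.

175, 177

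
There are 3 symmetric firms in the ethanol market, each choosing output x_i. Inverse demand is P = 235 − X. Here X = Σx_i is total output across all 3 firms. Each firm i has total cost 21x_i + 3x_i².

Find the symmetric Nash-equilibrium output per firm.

21.4

A representative firm's profit is π_i = x_i(235 − X) − 21x_i − 3x_i², with X = x_i + Σ_{j≠i} x_j.
First-order condition: 214 − 8x_i − Σ_{j≠i} x_j = 0.
Imposing symmetry (x_j = x for all j) turns Σ_{j≠i} x_j into 2x, so 214 = 10x and x = 21.4.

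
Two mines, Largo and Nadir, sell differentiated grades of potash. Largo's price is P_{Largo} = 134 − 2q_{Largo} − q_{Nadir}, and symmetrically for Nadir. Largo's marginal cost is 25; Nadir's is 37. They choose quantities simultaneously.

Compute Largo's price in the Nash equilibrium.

70.2

Mine Largo's profit: π = q_{Largo}(134 − 2q_{Largo} − q_{Nadir}) − 25q_{Largo}.
∂π/∂q_{Largo} = 109 − 4q_{Largo} − q_{Nadir} = 0 ⇒ q_{Largo} = 27.25 − 0.25q_{Nadir}.
Similarly q_{Nadir} = 24.25 − 0.25q_{Largo}.
Plugging q_{Nadir} into Largo's best response: q_{Largo} = 27.25 − 0.25(24.25 − 0.25q_{Largo}) ⇒ 0.9375q_{Largo} = 21.1875, so q_{Largo} = 22.6.
Then q_{Nadir} = 24.25 − 0.25·22.6 = 18.6.
P_{Largo} = 134 − 2·22.6 − 18.6 = 70.2.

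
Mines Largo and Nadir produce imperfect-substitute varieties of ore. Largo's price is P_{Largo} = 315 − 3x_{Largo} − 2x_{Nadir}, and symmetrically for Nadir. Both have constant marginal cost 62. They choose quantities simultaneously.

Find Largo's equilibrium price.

Mine Largo's profit: π = x_{Largo}(315 − 3x_{Largo} − 2x_{Nadir}) − 62x_{Largo}.
∂π/∂x_{Largo} = 253 − 6x_{Largo} − 2x_{Nadir} = 0 ⇒ x_{Largo} = 253/6 − (1/3)x_{Nadir}.
The game is symmetric, so in equilibrium x_{Nadir} = x_{Largo}: the reaction function gives (4/3)x_{Largo} = 253/6, hence x_{Largo} = 31.625.
P_{Largo} = 315 − 3·31.625 − 2·31.625 = 156.875.

156.875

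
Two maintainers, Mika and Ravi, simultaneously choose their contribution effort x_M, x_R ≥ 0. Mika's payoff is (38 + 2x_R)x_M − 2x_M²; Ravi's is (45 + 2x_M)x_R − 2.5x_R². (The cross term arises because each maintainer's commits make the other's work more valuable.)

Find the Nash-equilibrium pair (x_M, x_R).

Expanding Mika's payoff: 38x_M + 2x_Rx_M − 2x_M².
∂π/∂x_M = 38 + 2x_R − 4x_M = 0, so x_M = 9.5 + 0.5x_R.
Likewise for Ravi: x_R = 9 + 0.4x_M.
Plugging x_R into Mika's best response: x_M = 9.5 + 0.5(9 + 0.4x_M) ⇒ 0.8x_M = 14, so x_M = 17.5.
Then x_R = 9 + 0.4·17.5 = 16.

17.5, 16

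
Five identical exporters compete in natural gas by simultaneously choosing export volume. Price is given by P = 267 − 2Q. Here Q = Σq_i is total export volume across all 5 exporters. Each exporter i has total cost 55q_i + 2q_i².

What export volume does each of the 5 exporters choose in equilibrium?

13.25

A representative exporter's profit is π_i = q_i(267 − 2Q) − 55q_i − 2q_i², with Q = q_i + Σ_{j≠i} q_j.
First-order condition: 212 − 8q_i − 2Σ_{j≠i} q_j = 0.
In a symmetric equilibrium every exporter chooses the same q, so Σ_{j≠i} q_j = 4q. The condition becomes 212 − 16q = 0, giving q = 212/16 = 13.25.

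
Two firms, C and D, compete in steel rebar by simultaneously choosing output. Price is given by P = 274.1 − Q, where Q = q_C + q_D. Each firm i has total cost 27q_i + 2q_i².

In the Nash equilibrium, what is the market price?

203.5

Firm C's profit: π = q_C(274.1 − (q_C + q_D)) − 27q_C − 2q_C².
∂π/∂q_C = 247.1 − 6q_C − q_D = 0, so q_C = 2471/60 − (1/6)q_D.
Setting q_C = q_D in the reaction function: q_C = 2471/60 − (1/6)q_C, so q_C = (2471/60) / (7/6) = 35.3.
Equilibrium price: P = 274.1 − 70.6 = 203.5.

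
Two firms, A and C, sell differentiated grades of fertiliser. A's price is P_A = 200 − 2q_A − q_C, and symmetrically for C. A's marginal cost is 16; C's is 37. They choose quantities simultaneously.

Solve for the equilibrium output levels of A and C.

38.2, 31.2

Firm A's profit: π = q_A(200 − 2q_A − q_C) − 16q_A.
∂π/∂q_A = 184 − 4q_A − q_C = 0 ⇒ q_A = 46 − 0.25q_C.
Similarly q_C = 40.75 − 0.25q_A.
Solving the two reaction functions simultaneously: (1 − (−0.25)(−0.25))q_A = 46 − 0.25·40.75, so 0.9375q_A = 35.8125 and q_A = 38.2.
Then q_C = 40.75 − 0.25·38.2 = 31.2.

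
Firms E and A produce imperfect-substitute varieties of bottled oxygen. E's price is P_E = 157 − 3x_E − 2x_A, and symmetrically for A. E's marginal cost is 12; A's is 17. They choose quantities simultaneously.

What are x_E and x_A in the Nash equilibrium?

Firm E's profit: π = x_E(157 − 3x_E − 2x_A) − 12x_E.
∂π/∂x_E = 145 − 6x_E − 2x_A = 0 ⇒ x_E = 145/6 − (1/3)x_A.
Similarly x_A = 70/3 − (1/3)x_E.
Plugging x_A into E's best response: x_E = 145/6 − (1/3)(70/3 − (1/3)x_E) ⇒ (8/9)x_E = 295/18, so x_E = 18.4375.
Then x_A = 70/3 − (1/3)·18.4375 = 17.1875.

18.4375, 17.1875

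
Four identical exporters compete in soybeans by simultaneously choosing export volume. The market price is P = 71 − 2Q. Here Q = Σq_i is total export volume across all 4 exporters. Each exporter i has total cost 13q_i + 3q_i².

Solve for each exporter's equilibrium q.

3.625

A representative exporter's profit is π_i = q_i(71 − 2Q) − 13q_i − 3q_i², with Q = q_i + Σ_{j≠i} q_j.
First-order condition: 58 − 10q_i − 2Σ_{j≠i} q_j = 0.
In a symmetric equilibrium every exporter chooses the same q, so Σ_{j≠i} q_j = 3q. The condition becomes 58 − 16q = 0, giving q = 58/16 = 3.625.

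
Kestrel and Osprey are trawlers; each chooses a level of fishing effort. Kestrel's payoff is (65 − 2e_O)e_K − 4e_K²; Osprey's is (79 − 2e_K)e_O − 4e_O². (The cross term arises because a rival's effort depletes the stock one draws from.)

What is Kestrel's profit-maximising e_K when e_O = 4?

7.125

Expanding Kestrel's payoff: 65e_K − 2e_Oe_K − 4e_K².
∂π/∂e_K = 65 − 2e_O − 8e_K = 0, so e_K = 8.125 − 0.25e_O.
At e_O = 4: e_K = 8.125 − 0.25·4 = 7.125.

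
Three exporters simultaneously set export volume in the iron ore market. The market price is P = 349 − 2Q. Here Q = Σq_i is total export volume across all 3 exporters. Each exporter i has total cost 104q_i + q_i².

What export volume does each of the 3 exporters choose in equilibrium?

A representative exporter's profit is π_i = q_i(349 − 2Q) − 104q_i − q_i², with Q = q_i + Σ_{j≠i} q_j.
First-order condition: 245 − 6q_i − 2Σ_{j≠i} q_j = 0.
In a symmetric equilibrium every exporter chooses the same q, so Σ_{j≠i} q_j = 2q. The condition becomes 245 − 10q = 0, giving q = 245/10 = 24.5.

24.5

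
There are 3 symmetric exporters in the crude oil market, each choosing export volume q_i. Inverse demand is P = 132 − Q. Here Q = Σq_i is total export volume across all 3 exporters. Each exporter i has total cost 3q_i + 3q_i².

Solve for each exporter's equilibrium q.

12.9

A representative exporter's profit is π_i = q_i(132 − Q) − 3q_i − 3q_i², with Q = q_i + Σ_{j≠i} q_j.
First-order condition: 129 − 8q_i − Σ_{j≠i} q_j = 0.
In a symmetric equilibrium every exporter chooses the same q, so Σ_{j≠i} q_j = 2q. The condition becomes 129 − 10q = 0, giving q = 129/10 = 12.9.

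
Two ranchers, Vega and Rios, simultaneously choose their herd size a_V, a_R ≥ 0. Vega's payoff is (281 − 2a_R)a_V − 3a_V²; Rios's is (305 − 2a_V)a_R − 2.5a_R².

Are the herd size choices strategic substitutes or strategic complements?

strategic substitutes

Expanding Vega's payoff: 281a_V − 2a_Ra_V − 3a_V².
∂π/∂a_V = 281 − 2a_R − 6a_V = 0, so a_V = 281/6 − (1/3)a_R.
The best-response slope da_V/da_R = −1/3 < 0: the reaction function is downward-sloping, so the choices are strategic substitutes.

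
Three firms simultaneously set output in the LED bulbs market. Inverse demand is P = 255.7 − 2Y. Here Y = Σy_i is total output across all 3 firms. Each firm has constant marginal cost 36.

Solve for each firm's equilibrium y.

27.4625

A representative firm's profit is π_i = y_i(255.7 − 2Y) − 36y_i, with Y = y_i + Σ_{j≠i} y_j.
First-order condition: 219.7 − 4y_i − 2Σ_{j≠i} y_j = 0.
In a symmetric equilibrium every firm chooses the same y, so Σ_{j≠i} y_j = 2y. The condition becomes 219.7 − 8y = 0, giving y = 219.7/8 = 27.4625.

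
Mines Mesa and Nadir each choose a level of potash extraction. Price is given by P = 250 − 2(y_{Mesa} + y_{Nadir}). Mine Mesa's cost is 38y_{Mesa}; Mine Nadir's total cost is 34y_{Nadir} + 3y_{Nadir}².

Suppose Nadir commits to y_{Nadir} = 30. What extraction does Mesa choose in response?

38

Mine Mesa's profit: π = y_{Mesa}(250 − 2(y_{Mesa} + y_{Nadir})) − 38y_{Mesa}.
∂π/∂y_{Mesa} = 212 − 4y_{Mesa} − 2y_{Nadir} = 0, so y_{Mesa} = 53 − 0.5y_{Nadir}.
At y_{Nadir} = 30: y_{Mesa} = 53 − 0.5·30 = 38.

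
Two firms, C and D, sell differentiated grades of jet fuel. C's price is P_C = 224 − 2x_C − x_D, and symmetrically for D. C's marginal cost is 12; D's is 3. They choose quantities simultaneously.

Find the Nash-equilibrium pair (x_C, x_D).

41.8, 44.8

Firm C's profit: π = x_C(224 − 2x_C − x_D) − 12x_C.
∂π/∂x_C = 212 − 4x_C − x_D = 0 ⇒ x_C = 53 − 0.25x_D.
Similarly x_D = 55.25 − 0.25x_C.
Solving the two reaction functions simultaneously: (1 − (−0.25)(−0.25))x_C = 53 − 0.25·55.25, so 0.9375x_C = 39.1875 and x_C = 41.8.
Then x_D = 55.25 − 0.25·41.8 = 44.8.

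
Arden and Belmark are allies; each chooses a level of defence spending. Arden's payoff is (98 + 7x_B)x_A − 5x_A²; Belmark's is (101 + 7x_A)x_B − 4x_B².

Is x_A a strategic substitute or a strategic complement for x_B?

strategic complements

Expanding Arden's payoff: 98x_A + 7x_Bx_A − 5x_A².
∂π/∂x_A = 98 + 7x_B − 10x_A = 0, so x_A = 9.8 + 0.7x_B.
The best-response slope dx_A/dx_B = 0.7 > 0: the reaction function is upward-sloping, so the choices are strategic complements.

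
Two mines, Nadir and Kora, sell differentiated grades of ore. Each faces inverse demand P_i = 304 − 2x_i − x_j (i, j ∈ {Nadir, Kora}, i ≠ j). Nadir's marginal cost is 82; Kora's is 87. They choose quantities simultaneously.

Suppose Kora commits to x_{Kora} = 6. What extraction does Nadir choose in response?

54

Mine Nadir's profit: π = x_{Nadir}(304 − 2x_{Nadir} − x_{Kora}) − 82x_{Nadir}.
∂π/∂x_{Nadir} = 222 − 4x_{Nadir} − x_{Kora} = 0 ⇒ x_{Nadir} = 55.5 − 0.25x_{Kora}.
At x_{Kora} = 6: x_{Nadir} = 55.5 − 0.25·6 = 54.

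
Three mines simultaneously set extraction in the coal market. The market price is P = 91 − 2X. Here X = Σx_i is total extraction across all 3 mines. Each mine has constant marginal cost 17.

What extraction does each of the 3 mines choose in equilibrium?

A representative mine's profit is π_i = x_i(91 − 2X) − 17x_i, with X = x_i + Σ_{j≠i} x_j.
First-order condition: 74 − 4x_i − 2Σ_{j≠i} x_j = 0.
Imposing symmetry (x_j = x for all j) turns Σ_{j≠i} x_j into 2x, so 74 = 8x and x = 9.25.

9.25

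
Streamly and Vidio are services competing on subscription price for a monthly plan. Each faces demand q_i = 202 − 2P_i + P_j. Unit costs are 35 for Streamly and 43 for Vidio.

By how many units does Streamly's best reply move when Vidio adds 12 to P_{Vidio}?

3

Streamly's profit: π = (P_{Streamly} − 35)(202 − 2P_{Streamly} + P_{Vidio}).
∂π/∂P_{Streamly} = 272 − 4P_{Streamly} + P_{Vidio} = 0 ⇒ P_{Streamly} = 68 + 0.25P_{Vidio}.
The reaction-function slope is 0.25, so a 12-unit rise in P_{Vidio} moves P_{Streamly} by 0.25 × 12 = 3. Streamly's best response rises — the actions are strategic complements.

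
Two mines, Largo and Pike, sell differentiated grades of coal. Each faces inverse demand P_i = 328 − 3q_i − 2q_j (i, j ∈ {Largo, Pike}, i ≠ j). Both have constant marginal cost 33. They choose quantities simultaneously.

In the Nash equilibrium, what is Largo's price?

Mine Largo's profit: π = q_{Largo}(328 − 3q_{Largo} − 2q_{Pike}) − 33q_{Largo}.
∂π/∂q_{Largo} = 295 − 6q_{Largo} − 2q_{Pike} = 0 ⇒ q_{Largo} = 295/6 − (1/3)q_{Pike}.
The game is symmetric, so in equilibrium q_{Pike} = q_{Largo}: the reaction function gives (4/3)q_{Largo} = 295/6, hence q_{Largo} = 36.875.
P_{Largo} = 328 − 3·36.875 − 2·36.875 = 143.625.

143.625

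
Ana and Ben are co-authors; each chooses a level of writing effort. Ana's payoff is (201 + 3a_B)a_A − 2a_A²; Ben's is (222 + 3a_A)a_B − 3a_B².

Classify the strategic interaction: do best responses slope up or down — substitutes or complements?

strategic complements

Expanding Ana's payoff: 201a_A + 3a_Ba_A − 2a_A².
∂π/∂a_A = 201 + 3a_B − 4a_A = 0, so a_A = 50.25 + 0.75a_B.
The best-response slope da_A/da_B = 0.75 > 0: the reaction function is upward-sloping, so the choices are strategic complements.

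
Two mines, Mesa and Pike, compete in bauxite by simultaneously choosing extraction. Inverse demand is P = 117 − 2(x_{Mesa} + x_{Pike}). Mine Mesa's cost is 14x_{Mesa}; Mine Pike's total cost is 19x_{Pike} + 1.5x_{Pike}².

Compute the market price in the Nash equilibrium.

Mine Mesa's profit: π = x_{Mesa}(117 − 2(x_{Mesa} + x_{Pike})) − 14x_{Mesa}.
∂π/∂x_{Mesa} = 103 − 4x_{Mesa} − 2x_{Pike} = 0, so x_{Mesa} = 25.75 − 0.5x_{Pike}.
For Pike: ∂π/∂x_{Pike} = 98 − 7x_{Pike} − 2x_{Mesa} = 0 ⇒ x_{Pike} = 14 − (2/7)x_{Mesa}.
Substituting the second reaction function into the first: x_{Mesa} = 25.75 − 0.5(14 − (2/7)x_{Mesa}), which gives (6/7)x_{Mesa} = 18.75 ⇒ x_{Mesa} = 21.875.
Then x_{Pike} = 14 − (2/7)·21.875 = 7.75.
Equilibrium price: P = 117 − 2·29.625 = 57.75.

57.75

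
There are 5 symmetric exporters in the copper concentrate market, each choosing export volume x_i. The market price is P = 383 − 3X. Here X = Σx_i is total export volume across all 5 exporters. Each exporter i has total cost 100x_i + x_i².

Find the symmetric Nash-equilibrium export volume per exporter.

A representative exporter's profit is π_i = x_i(383 − 3X) − 100x_i − x_i², with X = x_i + Σ_{j≠i} x_j.
First-order condition: 283 − 8x_i − 3Σ_{j≠i} x_j = 0.
With identical exporters, set every x_j = x: then 283 − 8x − 12x = 0, i.e. x = 283/20 = 14.15.

14.15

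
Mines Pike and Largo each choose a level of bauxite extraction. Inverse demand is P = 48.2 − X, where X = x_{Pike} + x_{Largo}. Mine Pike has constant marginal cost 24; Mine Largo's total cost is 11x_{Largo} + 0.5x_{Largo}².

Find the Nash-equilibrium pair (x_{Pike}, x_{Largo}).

7.08, 10.04

Mine Pike's profit: π = x_{Pike}(48.2 − (x_{Pike} + x_{Largo})) − 24x_{Pike}.
∂π/∂x_{Pike} = 24.2 − 2x_{Pike} − x_{Largo} = 0, so x_{Pike} = 12.1 − 0.5x_{Largo}.
For Largo: ∂π/∂x_{Largo} = 37.2 − 3x_{Largo} − x_{Pike} = 0 ⇒ x_{Largo} = 12.4 − (1/3)x_{Pike}.
Solving the two reaction functions simultaneously: (1 − (−0.5)(−1/3))x_{Pike} = 12.1 − 0.5·12.4, so (5/6)x_{Pike} = 5.9 and x_{Pike} = 7.08.
Then x_{Largo} = 12.4 − (1/3)·7.08 = 10.04.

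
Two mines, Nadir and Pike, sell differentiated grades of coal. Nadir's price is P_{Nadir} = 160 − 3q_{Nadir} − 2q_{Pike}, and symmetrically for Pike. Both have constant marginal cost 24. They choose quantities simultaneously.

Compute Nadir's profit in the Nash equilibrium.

Mine Nadir's profit: π = q_{Nadir}(160 − 3q_{Nadir} − 2q_{Pike}) − 24q_{Nadir}.
∂π/∂q_{Nadir} = 136 − 6q_{Nadir} − 2q_{Pike} = 0 ⇒ q_{Nadir} = 68/3 − (1/3)q_{Pike}.
By symmetry q_{Pike} = q_{Nadir}; substituting into the reaction function, (4/3)q_{Nadir} = 68/3 and q_{Nadir} = 17.
P_{Nadir} = 160 − 3·17 − 2·17 = 75.
Profit = (75 − 24)·17 = 867.

867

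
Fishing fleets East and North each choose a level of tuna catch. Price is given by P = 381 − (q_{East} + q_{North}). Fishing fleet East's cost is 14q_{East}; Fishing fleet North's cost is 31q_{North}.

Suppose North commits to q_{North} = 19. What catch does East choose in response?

174

Fishing fleet East's profit: π = q_{East}(381 − (q_{East} + q_{North})) − 14q_{East}.
∂π/∂q_{East} = 367 − 2q_{East} − q_{North} = 0, so q_{East} = 183.5 − 0.5q_{North}.
At q_{North} = 19: q_{East} = 183.5 − 0.5·19 = 174.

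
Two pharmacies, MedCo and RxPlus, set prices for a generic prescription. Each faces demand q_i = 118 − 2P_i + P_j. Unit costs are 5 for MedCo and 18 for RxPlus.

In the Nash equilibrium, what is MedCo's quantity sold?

MedCo's profit: π = (P_{MedCo} − 5)(118 − 2P_{MedCo} + P_{RxPlus}).
∂π/∂P_{MedCo} = 128 − 4P_{MedCo} + P_{RxPlus} = 0 ⇒ P_{MedCo} = 32 + 0.25P_{RxPlus}.
Similarly P_{RxPlus} = 38.5 + 0.25P_{MedCo}.
Substituting the second reaction function into the first: P_{MedCo} = 32 + 0.25(38.5 + 0.25P_{MedCo}), which gives 0.9375P_{MedCo} = 41.625 ⇒ P_{MedCo} = 44.4.
Then P_{RxPlus} = 38.5 + 0.25·44.4 = 49.6.
q_{MedCo} = 118 − 2·44.4 + 49.6 = 78.8.

78.8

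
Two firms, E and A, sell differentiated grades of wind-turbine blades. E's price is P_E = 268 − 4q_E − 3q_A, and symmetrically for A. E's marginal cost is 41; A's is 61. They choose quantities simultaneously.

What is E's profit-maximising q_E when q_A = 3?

27.25

Firm E's profit: π = q_E(268 − 4q_E − 3q_A) − 41q_E.
∂π/∂q_E = 227 − 8q_E − 3q_A = 0 ⇒ q_E = 28.375 − 0.375q_A.
At q_A = 3: q_E = 28.375 − 0.375·3 = 27.25.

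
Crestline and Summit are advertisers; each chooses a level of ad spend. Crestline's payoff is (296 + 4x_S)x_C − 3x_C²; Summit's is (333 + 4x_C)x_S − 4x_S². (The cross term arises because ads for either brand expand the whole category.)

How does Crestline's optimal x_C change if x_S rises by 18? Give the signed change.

12

Expanding Crestline's payoff: 296x_C + 4x_Sx_C − 3x_C².
∂π/∂x_C = 296 + 4x_S − 6x_C = 0, so x_C = 148/3 + (2/3)x_S.
The reaction-function slope is 2/3, so an 18-unit rise in x_S moves x_C by 2/3 × 18 = 12. Crestline's best response rises — the actions are strategic complements.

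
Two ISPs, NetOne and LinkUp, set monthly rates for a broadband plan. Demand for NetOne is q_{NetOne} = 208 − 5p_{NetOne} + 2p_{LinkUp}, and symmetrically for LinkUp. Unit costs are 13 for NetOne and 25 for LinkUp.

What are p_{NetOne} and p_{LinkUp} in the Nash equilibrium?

NetOne's profit: π = (p_{NetOne} − 13)(208 − 5p_{NetOne} + 2p_{LinkUp}).
∂π/∂p_{NetOne} = 273 − 10p_{NetOne} + 2p_{LinkUp} = 0 ⇒ p_{NetOne} = 27.3 + 0.2p_{LinkUp}.
Similarly p_{LinkUp} = 33.3 + 0.2p_{NetOne}.
Substituting the second reaction function into the first: p_{NetOne} = 27.3 + 0.2(33.3 + 0.2p_{NetOne}), which gives 0.96p_{NetOne} = 33.96 ⇒ p_{NetOne} = 35.375.
Then p_{LinkUp} = 33.3 + 0.2·35.375 = 40.375.

35.375, 40.375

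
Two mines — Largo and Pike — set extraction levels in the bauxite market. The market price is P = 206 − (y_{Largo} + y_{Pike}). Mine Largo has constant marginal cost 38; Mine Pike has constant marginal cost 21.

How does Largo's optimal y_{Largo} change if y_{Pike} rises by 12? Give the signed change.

Mine Largo's profit: π = y_{Largo}(206 − (y_{Largo} + y_{Pike})) − 38y_{Largo}.
∂π/∂y_{Largo} = 168 − 2y_{Largo} − y_{Pike} = 0, so y_{Largo} = 84 − 0.5y_{Pike}.
The reaction-function slope is −0.5, so a 12-unit rise in y_{Pike} moves y_{Largo} by −0.5 × 12 = −6. Largo's best response falls — the actions are strategic substitutes.

-6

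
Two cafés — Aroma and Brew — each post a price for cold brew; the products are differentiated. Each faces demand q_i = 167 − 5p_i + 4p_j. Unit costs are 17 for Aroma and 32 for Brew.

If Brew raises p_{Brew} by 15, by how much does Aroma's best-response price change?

6

Aroma's profit: π = (p_{Aroma} − 17)(167 − 5p_{Aroma} + 4p_{Brew}).
∂π/∂p_{Aroma} = 252 − 10p_{Aroma} + 4p_{Brew} = 0 ⇒ p_{Aroma} = 25.2 + 0.4p_{Brew}.
The reaction-function slope is 0.4, so a 15-unit rise in p_{Brew} moves p_{Aroma} by 0.4 × 15 = 6. Aroma's best response rises — the actions are strategic complements.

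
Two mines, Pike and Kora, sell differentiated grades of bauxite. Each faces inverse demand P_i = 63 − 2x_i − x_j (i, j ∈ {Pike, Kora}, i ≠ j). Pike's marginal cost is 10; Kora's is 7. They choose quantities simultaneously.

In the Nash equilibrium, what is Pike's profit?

Mine Pike's profit: π = x_{Pike}(63 − 2x_{Pike} − x_{Kora}) − 10x_{Pike}.
∂π/∂x_{Pike} = 53 − 4x_{Pike} − x_{Kora} = 0 ⇒ x_{Pike} = 13.25 − 0.25x_{Kora}.
Similarly x_{Kora} = 14 − 0.25x_{Pike}.
Solving the two reaction functions simultaneously: (1 − (−0.25)(−0.25))x_{Pike} = 13.25 − 0.25·14, so 0.9375x_{Pike} = 9.75 and x_{Pike} = 10.4.
Then x_{Kora} = 14 − 0.25·10.4 = 11.4.
P_{Pike} = 63 − 2·10.4 − 11.4 = 30.8.
Profit = (30.8 − 10)·10.4 = 216.32.

216.32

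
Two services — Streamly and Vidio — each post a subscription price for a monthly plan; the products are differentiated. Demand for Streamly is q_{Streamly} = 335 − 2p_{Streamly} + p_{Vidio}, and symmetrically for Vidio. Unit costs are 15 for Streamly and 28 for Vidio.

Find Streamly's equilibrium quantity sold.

216.8

Streamly's profit: π = (p_{Streamly} − 15)(335 − 2p_{Streamly} + p_{Vidio}).
∂π/∂p_{Streamly} = 365 − 4p_{Streamly} + p_{Vidio} = 0 ⇒ p_{Streamly} = 91.25 + 0.25p_{Vidio}.
Similarly p_{Vidio} = 97.75 + 0.25p_{Streamly}.
Solving the two reaction functions simultaneously: (1 − (0.25)(0.25))p_{Streamly} = 91.25 + 0.25·97.75, so 0.9375p_{Streamly} = 115.6875 and p_{Streamly} = 123.4.
Then p_{Vidio} = 97.75 + 0.25·123.4 = 128.6.
q_{Streamly} = 335 − 2·123.4 + 128.6 = 216.8.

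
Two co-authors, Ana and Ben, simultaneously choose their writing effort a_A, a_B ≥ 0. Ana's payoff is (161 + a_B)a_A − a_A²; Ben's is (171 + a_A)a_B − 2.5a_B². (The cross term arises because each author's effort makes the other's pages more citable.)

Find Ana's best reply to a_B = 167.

164

Expanding Ana's payoff: 161a_A + a_Ba_A − a_A².
∂π/∂a_A = 161 + a_B − 2a_A = 0, so a_A = 80.5 + 0.5a_B.
At a_B = 167: a_A = 80.5 + 0.5·167 = 164.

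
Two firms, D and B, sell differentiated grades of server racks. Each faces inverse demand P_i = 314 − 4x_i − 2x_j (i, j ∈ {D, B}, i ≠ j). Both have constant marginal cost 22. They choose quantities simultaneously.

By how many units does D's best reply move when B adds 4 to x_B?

Firm D's profit: π = x_D(314 − 4x_D − 2x_B) − 22x_D.
∂π/∂x_D = 292 − 8x_D − 2x_B = 0 ⇒ x_D = 36.5 − 0.25x_B.
The reaction-function slope is −0.25, so a 4-unit rise in x_B moves x_D by −0.25 × 4 = −1. D's best response falls — the actions are strategic substitutes.

-1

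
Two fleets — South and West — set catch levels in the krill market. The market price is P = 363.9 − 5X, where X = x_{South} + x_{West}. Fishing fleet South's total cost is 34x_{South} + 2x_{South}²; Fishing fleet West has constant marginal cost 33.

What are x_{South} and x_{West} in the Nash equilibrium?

14.3, 25.94

Fishing fleet South's profit: π = x_{South}(363.9 − 5(x_{South} + x_{West})) − 34x_{South} − 2x_{South}².
∂π/∂x_{South} = 329.9 − 14x_{South} − 5x_{West} = 0, so x_{South} = 3299/140 − (5/14)x_{West}.
For West: ∂π/∂x_{West} = 330.9 − 10x_{West} − 5x_{South} = 0 ⇒ x_{West} = 33.09 − 0.5x_{South}.
Solving the two reaction functions simultaneously: (1 − (−5/14)(−0.5))x_{South} = 3299/140 − (5/14)·33.09, so (23/28)x_{South} = 3289/280 and x_{South} = 14.3.
Then x_{West} = 33.09 − 0.5·14.3 = 25.94.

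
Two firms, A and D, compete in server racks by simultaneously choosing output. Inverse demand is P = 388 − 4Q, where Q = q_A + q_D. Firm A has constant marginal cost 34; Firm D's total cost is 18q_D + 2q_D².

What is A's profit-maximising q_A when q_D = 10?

39.25

Firm A's profit: π = q_A(388 − 4(q_A + q_D)) − 34q_A.
∂π/∂q_A = 354 − 8q_A − 4q_D = 0, so q_A = 44.25 − 0.5q_D.
At q_D = 10: q_A = 44.25 − 0.5·10 = 39.25.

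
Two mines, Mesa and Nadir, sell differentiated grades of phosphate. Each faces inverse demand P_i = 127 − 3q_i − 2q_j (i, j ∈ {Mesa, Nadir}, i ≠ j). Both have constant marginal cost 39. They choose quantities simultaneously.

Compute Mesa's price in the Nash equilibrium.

72

Mine Mesa's profit: π = q_{Mesa}(127 − 3q_{Mesa} − 2q_{Nadir}) − 39q_{Mesa}.
∂π/∂q_{Mesa} = 88 − 6q_{Mesa} − 2q_{Nadir} = 0 ⇒ q_{Mesa} = 44/3 − (1/3)q_{Nadir}.
Setting q_{Mesa} = q_{Nadir} in the reaction function: q_{Mesa} = 44/3 − (1/3)q_{Mesa}, so q_{Mesa} = (44/3) / (4/3) = 11.
P_{Mesa} = 127 − 3·11 − 2·11 = 72.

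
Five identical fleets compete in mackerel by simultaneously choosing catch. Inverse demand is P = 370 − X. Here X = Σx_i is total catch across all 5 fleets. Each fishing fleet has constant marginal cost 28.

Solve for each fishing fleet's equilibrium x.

57

A representative fishing fleet's profit is π_i = x_i(370 − X) − 28x_i, with X = x_i + Σ_{j≠i} x_j.
First-order condition: 342 − 2x_i − Σ_{j≠i} x_j = 0.
Imposing symmetry (x_j = x for all j) turns Σ_{j≠i} x_j into 4x, so 342 = 6x and x = 57.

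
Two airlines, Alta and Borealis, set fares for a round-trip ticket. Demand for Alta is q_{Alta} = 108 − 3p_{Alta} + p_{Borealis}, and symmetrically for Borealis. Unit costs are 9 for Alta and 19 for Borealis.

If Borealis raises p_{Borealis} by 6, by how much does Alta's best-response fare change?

1

Alta's profit: π = (p_{Alta} − 9)(108 − 3p_{Alta} + p_{Borealis}).
∂π/∂p_{Alta} = 135 − 6p_{Alta} + p_{Borealis} = 0 ⇒ p_{Alta} = 22.5 + (1/6)p_{Borealis}.
The reaction-function slope is 1/6, so a 6-unit rise in p_{Borealis} moves p_{Alta} by 1/6 × 6 = 1. Alta's best response rises — the actions are strategic complements.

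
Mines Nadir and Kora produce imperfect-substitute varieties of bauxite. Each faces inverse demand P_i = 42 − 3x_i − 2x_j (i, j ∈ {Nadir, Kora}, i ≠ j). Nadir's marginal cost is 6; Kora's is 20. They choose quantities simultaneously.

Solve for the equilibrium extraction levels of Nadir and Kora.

Mine Nadir's profit: π = x_{Nadir}(42 − 3x_{Nadir} − 2x_{Kora}) − 6x_{Nadir}.
∂π/∂x_{Nadir} = 36 − 6x_{Nadir} − 2x_{Kora} = 0 ⇒ x_{Nadir} = 6 − (1/3)x_{Kora}.
Similarly x_{Kora} = 11/3 − (1/3)x_{Nadir}.
Plugging x_{Kora} into Nadir's best response: x_{Nadir} = 6 − (1/3)(11/3 − (1/3)x_{Nadir}) ⇒ (8/9)x_{Nadir} = 43/9, so x_{Nadir} = 5.375.
Then x_{Kora} = 11/3 − (1/3)·5.375 = 1.875.

5.375, 1.875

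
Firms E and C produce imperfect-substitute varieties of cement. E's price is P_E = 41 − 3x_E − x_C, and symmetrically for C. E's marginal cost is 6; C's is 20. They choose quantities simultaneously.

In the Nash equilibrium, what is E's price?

Firm E's profit: π = x_E(41 − 3x_E − x_C) − 6x_E.
∂π/∂x_E = 35 − 6x_E − x_C = 0 ⇒ x_E = 35/6 − (1/6)x_C.
Similarly x_C = 3.5 − (1/6)x_E.
Substituting the second reaction function into the first: x_E = 35/6 − (1/6)(3.5 − (1/6)x_E), which gives (35/36)x_E = 5.25 ⇒ x_E = 5.4.
Then x_C = 3.5 − (1/6)·5.4 = 2.6.
P_E = 41 − 3·5.4 − 2.6 = 22.2.

22.2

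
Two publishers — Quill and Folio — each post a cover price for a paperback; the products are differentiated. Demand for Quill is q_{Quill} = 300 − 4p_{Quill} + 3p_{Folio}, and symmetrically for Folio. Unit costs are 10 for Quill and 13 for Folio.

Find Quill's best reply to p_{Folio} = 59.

64.625

Quill's profit: π = (p_{Quill} − 10)(300 − 4p_{Quill} + 3p_{Folio}).
∂π/∂p_{Quill} = 340 − 8p_{Quill} + 3p_{Folio} = 0 ⇒ p_{Quill} = 42.5 + 0.375p_{Folio}.
At p_{Folio} = 59: p_{Quill} = 42.5 + 0.375·59 = 64.625.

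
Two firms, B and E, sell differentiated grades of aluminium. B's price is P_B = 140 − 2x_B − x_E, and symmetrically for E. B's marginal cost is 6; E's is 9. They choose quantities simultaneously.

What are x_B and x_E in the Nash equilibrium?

27, 26

Firm B's profit: π = x_B(140 − 2x_B − x_E) − 6x_B.
∂π/∂x_B = 134 − 4x_B − x_E = 0 ⇒ x_B = 33.5 − 0.25x_E.
Similarly x_E = 32.75 − 0.25x_B.
Plugging x_E into B's best response: x_B = 33.5 − 0.25(32.75 − 0.25x_B) ⇒ 0.9375x_B = 25.3125, so x_B = 27.
Then x_E = 32.75 − 0.25·27 = 26.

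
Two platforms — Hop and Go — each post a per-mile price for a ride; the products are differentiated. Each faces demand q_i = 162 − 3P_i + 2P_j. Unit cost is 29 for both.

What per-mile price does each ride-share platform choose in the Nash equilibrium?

Hop's profit: π = (P_{Hop} − 29)(162 − 3P_{Hop} + 2P_{Go}).
∂π/∂P_{Hop} = 249 − 6P_{Hop} + 2P_{Go} = 0 ⇒ P_{Hop} = 41.5 + (1/3)P_{Go}.
The game is symmetric, so in equilibrium P_{Go} = P_{Hop}: the reaction function gives (2/3)P_{Hop} = 41.5, hence P_{Hop} = 62.25.

62.25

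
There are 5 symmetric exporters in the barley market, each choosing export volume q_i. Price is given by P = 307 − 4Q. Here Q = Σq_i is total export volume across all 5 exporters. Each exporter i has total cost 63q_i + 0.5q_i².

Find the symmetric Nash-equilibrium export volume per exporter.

A representative exporter's profit is π_i = q_i(307 − 4Q) − 63q_i − 0.5q_i², with Q = q_i + Σ_{j≠i} q_j.
First-order condition: 244 − 9q_i − 4Σ_{j≠i} q_j = 0.
In a symmetric equilibrium every exporter chooses the same q, so Σ_{j≠i} q_j = 4q. The condition becomes 244 − 25q = 0, giving q = 244/25 = 9.76.

9.76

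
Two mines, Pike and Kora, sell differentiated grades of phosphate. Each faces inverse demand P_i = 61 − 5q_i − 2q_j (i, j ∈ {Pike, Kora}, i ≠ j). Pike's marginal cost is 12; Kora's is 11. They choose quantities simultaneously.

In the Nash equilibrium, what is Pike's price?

32.3125

Mine Pike's profit: π = q_{Pike}(61 − 5q_{Pike} − 2q_{Kora}) − 12q_{Pike}.
∂π/∂q_{Pike} = 49 − 10q_{Pike} − 2q_{Kora} = 0 ⇒ q_{Pike} = 4.9 − 0.2q_{Kora}.
Similarly q_{Kora} = 5 − 0.2q_{Pike}.
Substituting the second reaction function into the first: q_{Pike} = 4.9 − 0.2(5 − 0.2q_{Pike}), which gives 0.96q_{Pike} = 3.9 ⇒ q_{Pike} = 4.0625.
Then q_{Kora} = 5 − 0.2·4.0625 = 4.1875.
P_{Pike} = 61 − 5·4.0625 − 2·4.1875 = 32.3125.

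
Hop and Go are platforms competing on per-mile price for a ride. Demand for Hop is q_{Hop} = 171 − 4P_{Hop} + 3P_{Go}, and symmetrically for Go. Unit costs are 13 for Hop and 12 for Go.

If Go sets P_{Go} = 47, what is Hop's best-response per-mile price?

45.5

Hop's profit: π = (P_{Hop} − 13)(171 − 4P_{Hop} + 3P_{Go}).
∂π/∂P_{Hop} = 223 − 8P_{Hop} + 3P_{Go} = 0 ⇒ P_{Hop} = 27.875 + 0.375P_{Go}.
At P_{Go} = 47: P_{Hop} = 27.875 + 0.375·47 = 45.5.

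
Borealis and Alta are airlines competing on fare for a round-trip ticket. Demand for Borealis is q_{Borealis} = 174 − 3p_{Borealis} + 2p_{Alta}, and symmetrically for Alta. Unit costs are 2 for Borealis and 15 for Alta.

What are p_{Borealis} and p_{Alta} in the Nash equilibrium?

Borealis's profit: π = (p_{Borealis} − 2)(174 − 3p_{Borealis} + 2p_{Alta}).
∂π/∂p_{Borealis} = 180 − 6p_{Borealis} + 2p_{Alta} = 0 ⇒ p_{Borealis} = 30 + (1/3)p_{Alta}.
Similarly p_{Alta} = 36.5 + (1/3)p_{Borealis}.
Solving the two reaction functions simultaneously: (1 − (1/3)(1/3))p_{Borealis} = 30 + (1/3)·36.5, so (8/9)p_{Borealis} = 253/6 and p_{Borealis} = 47.4375.
Then p_{Alta} = 36.5 + (1/3)·47.4375 = 52.3125.

47.4375, 52.3125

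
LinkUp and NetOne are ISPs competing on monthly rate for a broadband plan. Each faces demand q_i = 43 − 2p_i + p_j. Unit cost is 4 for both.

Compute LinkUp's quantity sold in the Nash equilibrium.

LinkUp's profit: π = (p_{LinkUp} − 4)(43 − 2p_{LinkUp} + p_{NetOne}).
∂π/∂p_{LinkUp} = 51 − 4p_{LinkUp} + p_{NetOne} = 0 ⇒ p_{LinkUp} = 12.75 + 0.25p_{NetOne}.
By symmetry p_{NetOne} = p_{LinkUp}; substituting into the reaction function, 0.75p_{LinkUp} = 12.75 and p_{LinkUp} = 17.
q_{LinkUp} = 43 − 2·17 + 17 = 26.

26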